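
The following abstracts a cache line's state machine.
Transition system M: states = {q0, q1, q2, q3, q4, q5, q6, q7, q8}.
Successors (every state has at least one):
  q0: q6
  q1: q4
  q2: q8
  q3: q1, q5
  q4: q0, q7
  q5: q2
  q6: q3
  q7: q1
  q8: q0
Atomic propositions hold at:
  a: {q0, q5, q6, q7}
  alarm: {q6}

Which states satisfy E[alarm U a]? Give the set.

{q0, q5, q6, q7}

E[alarm U a]: least fixpoint, start Z0 = Sat(a) = {q0, q5, q6, q7}, add states in Sat(alarm) with some successor in Z. Already a fixed point.
Sat(E[alarm U a]) = {q0, q5, q6, q7}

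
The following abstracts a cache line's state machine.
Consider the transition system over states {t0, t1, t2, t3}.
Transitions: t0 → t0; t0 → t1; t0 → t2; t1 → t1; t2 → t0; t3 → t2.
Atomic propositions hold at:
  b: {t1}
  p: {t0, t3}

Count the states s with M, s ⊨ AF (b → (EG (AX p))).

3

Sat(AX p) = {s : every successor in {t0, t3}} = {t2}
EG (AX p): greatest fixpoint, start Z0 = {t2}, keep only states in Sat with some successor in Z. Z1 = ∅; fixed.
Sat(EG (AX p)) = ∅
Sat(b → (EG (AX p))) = {t0, t2, t3}
AF (b → (EG (AX p))): least fixpoint, start Z0 = {t0, t2, t3}, add states with every successor in Z. Already a fixed point.
Sat(AF (b → (EG (AX p)))) = {t0, t2, t3}
|Sat(AF (b → (EG (AX p))))| = |{t0, t2, t3}| = 3.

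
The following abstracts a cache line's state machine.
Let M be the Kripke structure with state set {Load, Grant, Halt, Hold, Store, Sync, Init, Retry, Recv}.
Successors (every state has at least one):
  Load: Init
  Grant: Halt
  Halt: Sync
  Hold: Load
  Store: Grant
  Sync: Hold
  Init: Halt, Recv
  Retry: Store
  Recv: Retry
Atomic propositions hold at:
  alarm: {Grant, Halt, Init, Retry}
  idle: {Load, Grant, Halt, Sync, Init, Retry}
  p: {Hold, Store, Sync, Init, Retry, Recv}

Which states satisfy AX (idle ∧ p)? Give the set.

Sat(idle ∧ p) = {Sync, Init, Retry}
Sat(AX (idle ∧ p)) = {s : every successor in {Sync, Init, Retry}} = {Load, Halt, Recv}

{Load, Halt, Recv}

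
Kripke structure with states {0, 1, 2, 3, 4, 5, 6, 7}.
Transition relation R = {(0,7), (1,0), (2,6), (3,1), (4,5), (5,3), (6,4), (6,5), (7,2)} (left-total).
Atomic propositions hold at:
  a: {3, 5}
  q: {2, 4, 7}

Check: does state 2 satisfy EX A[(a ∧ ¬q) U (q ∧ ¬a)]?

No

Sat(¬q) = {0, 1, 3, 5, 6}
Sat(a ∧ ¬q) = {3, 5}
Sat(¬a) = {0, 1, 2, 4, 6, 7}
Sat(q ∧ ¬a) = {2, 4, 7}
A[(a ∧ ¬q) U (q ∧ ¬a)]: least fixpoint, start Z0 = Sat((q ∧ ¬a)) = {2, 4, 7}, add states in Sat(a ∧ ¬q) with every successor in Z. Already a fixed point.
Sat(A[(a ∧ ¬q) U (q ∧ ¬a)]) = {2, 4, 7}
Sat(EX A[(a ∧ ¬q) U (q ∧ ¬a)]) = {s : some successor in {2, 4, 7}} = {0, 6, 7}
2 ∉ Sat(EX A[(a ∧ ¬q) U (q ∧ ¬a)]) = {0, 6, 7}, so the formula does not hold at 2.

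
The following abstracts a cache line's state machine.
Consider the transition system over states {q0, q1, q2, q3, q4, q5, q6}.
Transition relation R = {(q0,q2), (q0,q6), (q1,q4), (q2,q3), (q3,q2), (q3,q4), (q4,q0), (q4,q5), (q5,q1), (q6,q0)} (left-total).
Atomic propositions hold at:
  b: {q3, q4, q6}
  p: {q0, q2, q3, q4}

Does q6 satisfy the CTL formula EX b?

No

Sat(EX b) = {s : some successor in {q3, q4, q6}} = {q0, q1, q2, q3}
q6 ∉ Sat(EX b) = {q0, q1, q2, q3}, so the formula does not hold at q6.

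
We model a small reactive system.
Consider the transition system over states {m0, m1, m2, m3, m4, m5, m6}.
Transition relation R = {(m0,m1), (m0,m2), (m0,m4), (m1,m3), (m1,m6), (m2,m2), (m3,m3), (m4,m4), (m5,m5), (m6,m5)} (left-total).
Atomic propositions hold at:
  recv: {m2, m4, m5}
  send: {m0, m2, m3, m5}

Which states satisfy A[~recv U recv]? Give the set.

Sat(~recv) = {m0, m1, m3, m6}
A[~recv U recv]: least fixpoint, start Z0 = Sat(recv) = {m2, m4, m5}, add states in Sat(~recv) with every successor in Z. Z1 = {m2, m4, m5, m6}; fixed.
Sat(A[~recv U recv]) = {m2, m4, m5, m6}

{m2, m4, m5, m6}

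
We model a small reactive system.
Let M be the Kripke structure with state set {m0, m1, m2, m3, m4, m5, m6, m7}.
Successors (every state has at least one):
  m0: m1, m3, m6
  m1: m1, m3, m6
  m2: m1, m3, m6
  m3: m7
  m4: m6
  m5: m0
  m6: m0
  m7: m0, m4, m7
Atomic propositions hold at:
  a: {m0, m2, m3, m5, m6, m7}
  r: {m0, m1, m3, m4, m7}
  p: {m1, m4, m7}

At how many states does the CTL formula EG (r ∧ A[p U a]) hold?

3

A[p U a]: least fixpoint, start Z0 = Sat(a) = {m0, m2, m3, m5, m6, m7}, add states in Sat(p) with every successor in Z. Z1 = {m0, m2, m3, m4, m5, m6, m7}; fixed.
Sat(A[p U a]) = {m0, m2, m3, m4, m5, m6, m7}
Sat(r ∧ A[p U a]) = {m0, m3, m4, m7}
EG (r ∧ A[p U a]): greatest fixpoint, start Z0 = {m0, m3, m4, m7}, keep only states in Sat with some successor in Z. Z1 = {m0, m3, m7}; fixed.
Sat(EG (r ∧ A[p U a])) = {m0, m3, m7}
|Sat(EG (r ∧ A[p U a]))| = |{m0, m3, m7}| = 3.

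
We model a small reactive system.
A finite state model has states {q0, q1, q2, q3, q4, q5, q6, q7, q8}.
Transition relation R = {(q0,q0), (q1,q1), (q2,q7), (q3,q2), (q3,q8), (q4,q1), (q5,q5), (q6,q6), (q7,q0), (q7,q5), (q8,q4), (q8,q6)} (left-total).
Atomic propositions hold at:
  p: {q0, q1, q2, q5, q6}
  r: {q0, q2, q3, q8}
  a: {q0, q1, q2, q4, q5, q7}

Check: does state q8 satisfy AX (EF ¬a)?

Sat(¬a) = {q3, q6, q8}
EF ¬a: least fixpoint, start Z0 = {q3, q6, q8}, add states with some successor in Z. Already a fixed point.
Sat(EF ¬a) = {q3, q6, q8}
Sat(AX (EF ¬a)) = {s : every successor in {q3, q6, q8}} = {q6}
q8 ∉ Sat(AX (EF ¬a)) = {q6}, so the formula does not hold at q8.

No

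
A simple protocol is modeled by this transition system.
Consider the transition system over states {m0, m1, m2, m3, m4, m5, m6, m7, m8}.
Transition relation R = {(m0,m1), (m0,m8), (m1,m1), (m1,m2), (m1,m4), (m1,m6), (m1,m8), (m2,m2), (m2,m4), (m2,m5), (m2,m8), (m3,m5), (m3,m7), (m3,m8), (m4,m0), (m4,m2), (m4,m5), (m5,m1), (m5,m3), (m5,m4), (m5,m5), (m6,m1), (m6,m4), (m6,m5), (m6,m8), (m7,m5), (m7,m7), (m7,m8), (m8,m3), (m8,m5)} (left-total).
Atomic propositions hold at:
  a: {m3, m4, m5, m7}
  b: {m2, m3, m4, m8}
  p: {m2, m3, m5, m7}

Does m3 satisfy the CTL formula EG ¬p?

No

Sat(¬p) = {m0, m1, m4, m6, m8}
EG ¬p: greatest fixpoint, start Z0 = {m0, m1, m4, m6, m8}, keep only states in Sat with some successor in Z. Z1 = {m0, m1, m4, m6}; fixed.
Sat(EG ¬p) = {m0, m1, m4, m6}
m3 ∉ Sat(EG ¬p) = {m0, m1, m4, m6}, so the formula does not hold at m3.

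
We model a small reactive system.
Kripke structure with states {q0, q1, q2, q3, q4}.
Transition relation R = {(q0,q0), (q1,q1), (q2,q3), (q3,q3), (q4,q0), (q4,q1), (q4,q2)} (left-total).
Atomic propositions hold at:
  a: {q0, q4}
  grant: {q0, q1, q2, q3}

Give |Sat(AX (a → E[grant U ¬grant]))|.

Sat(¬grant) = {q4}
E[grant U ¬grant]: least fixpoint, start Z0 = Sat(¬grant) = {q4}, add states in Sat(grant) with some successor in Z. Already a fixed point.
Sat(E[grant U ¬grant]) = {q4}
Sat(a → E[grant U ¬grant]) = {q1, q2, q3, q4}
Sat(AX (a → E[grant U ¬grant])) = {s : every successor in {q1, q2, q3, q4}} = {q1, q2, q3}
|Sat(AX (a → E[grant U ¬grant]))| = |{q1, q2, q3}| = 3.

3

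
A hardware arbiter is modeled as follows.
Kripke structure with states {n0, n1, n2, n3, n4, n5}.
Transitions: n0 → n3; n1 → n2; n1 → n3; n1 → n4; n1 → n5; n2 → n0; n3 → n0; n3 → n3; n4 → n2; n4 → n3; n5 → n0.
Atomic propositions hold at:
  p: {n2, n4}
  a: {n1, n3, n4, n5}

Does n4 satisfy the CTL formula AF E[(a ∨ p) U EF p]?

Sat(a ∨ p) = {n1, n2, n3, n4, n5}
EF p: least fixpoint, start Z0 = {n2, n4}, add states with some successor in Z. Z1 = {n1, n2, n4}; fixed.
Sat(EF p) = {n1, n2, n4}
E[(a ∨ p) U EF p]: least fixpoint, start Z0 = Sat(EF p) = {n1, n2, n4}, add states in Sat(a ∨ p) with some successor in Z. Already a fixed point.
Sat(E[(a ∨ p) U EF p]) = {n1, n2, n4}
AF E[(a ∨ p) U EF p]: least fixpoint, start Z0 = {n1, n2, n4}, add states with every successor in Z. Already a fixed point.
Sat(AF E[(a ∨ p) U EF p]) = {n1, n2, n4}
n4 ∈ Sat(AF E[(a ∨ p) U EF p]) = {n1, n2, n4}, so the formula holds at n4.

Yes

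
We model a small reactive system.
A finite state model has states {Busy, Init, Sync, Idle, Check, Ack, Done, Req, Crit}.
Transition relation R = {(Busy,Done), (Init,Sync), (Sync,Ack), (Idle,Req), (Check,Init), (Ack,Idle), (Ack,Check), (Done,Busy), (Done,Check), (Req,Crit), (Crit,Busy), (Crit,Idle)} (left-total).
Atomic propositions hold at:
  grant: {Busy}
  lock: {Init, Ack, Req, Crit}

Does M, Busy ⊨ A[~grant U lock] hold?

No

Sat(~grant) = {Init, Sync, Idle, Check, Ack, Done, Req, Crit}
A[~grant U lock]: least fixpoint, start Z0 = Sat(lock) = {Init, Ack, Req, Crit}, add states in Sat(~grant) with every successor in Z. Z1 = {Init, Sync, Idle, Check, Ack, Req, Crit}; fixed.
Sat(A[~grant U lock]) = {Init, Sync, Idle, Check, Ack, Req, Crit}
Busy ∉ Sat(A[~grant U lock]) = {Init, Sync, Idle, Check, Ack, Req, Crit}, so the formula does not hold at Busy.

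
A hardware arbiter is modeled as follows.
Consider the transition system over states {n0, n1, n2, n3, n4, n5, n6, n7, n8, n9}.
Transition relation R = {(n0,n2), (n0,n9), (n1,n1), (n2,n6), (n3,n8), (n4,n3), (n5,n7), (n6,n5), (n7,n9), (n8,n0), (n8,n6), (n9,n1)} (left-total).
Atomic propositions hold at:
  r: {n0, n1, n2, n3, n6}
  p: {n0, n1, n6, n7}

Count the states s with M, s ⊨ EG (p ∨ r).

1

Sat(p ∨ r) = {n0, n1, n2, n3, n6, n7}
EG (p ∨ r): greatest fixpoint, start Z0 = {n0, n1, n2, n3, n6, n7}, keep only states in Sat with some successor in Z. Z1 = {n0, n1, n2}; Z2 = {n0, n1}; Z3 = {n1}; fixed.
Sat(EG (p ∨ r)) = {n1}
|Sat(EG (p ∨ r))| = |{n1}| = 1.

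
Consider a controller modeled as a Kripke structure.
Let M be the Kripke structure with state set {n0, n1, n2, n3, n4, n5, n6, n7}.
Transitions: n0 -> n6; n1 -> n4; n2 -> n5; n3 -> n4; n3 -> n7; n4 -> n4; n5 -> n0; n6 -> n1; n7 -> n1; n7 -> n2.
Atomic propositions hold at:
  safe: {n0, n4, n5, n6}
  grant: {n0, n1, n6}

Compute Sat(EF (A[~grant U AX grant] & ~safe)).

Sat(~grant) = {n2, n3, n4, n5, n7}
Sat(AX grant) = {s : every successor in {n0, n1, n6}} = {n0, n5, n6}
A[~grant U AX grant]: least fixpoint, start Z0 = Sat(AX grant) = {n0, n5, n6}, add states in Sat(~grant) with every successor in Z. Z1 = {n0, n2, n5, n6}; fixed.
Sat(A[~grant U AX grant]) = {n0, n2, n5, n6}
Sat(~safe) = {n1, n2, n3, n7}
Sat(A[~grant U AX grant] & ~safe) = {n2}
EF (A[~grant U AX grant] & ~safe): least fixpoint, start Z0 = {n2}, add states with some successor in Z. Z1 = {n2, n7}; Z2 = {n2, n3, n7}; fixed.
Sat(EF (A[~grant U AX grant] & ~safe)) = {n2, n3, n7}

{n2, n3, n7}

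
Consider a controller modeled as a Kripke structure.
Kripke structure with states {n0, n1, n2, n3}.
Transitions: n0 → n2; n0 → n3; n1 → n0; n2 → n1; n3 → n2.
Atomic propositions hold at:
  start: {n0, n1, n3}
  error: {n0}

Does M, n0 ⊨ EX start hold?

Yes

Sat(EX start) = {s : some successor in {n0, n1, n3}} = {n0, n1, n2}
n0 ∈ Sat(EX start) = {n0, n1, n2}, so the formula holds at n0.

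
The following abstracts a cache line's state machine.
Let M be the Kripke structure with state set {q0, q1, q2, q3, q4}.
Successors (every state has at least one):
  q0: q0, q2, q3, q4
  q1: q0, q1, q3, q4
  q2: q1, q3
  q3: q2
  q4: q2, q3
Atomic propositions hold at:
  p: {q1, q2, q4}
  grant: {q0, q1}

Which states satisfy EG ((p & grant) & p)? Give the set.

Sat(p & grant) = {q1}
Sat((p & grant) & p) = {q1}
EG ((p & grant) & p): greatest fixpoint, start Z0 = {q1}, keep only states in Sat with some successor in Z. Already a fixed point.
Sat(EG ((p & grant) & p)) = {q1}

{q1}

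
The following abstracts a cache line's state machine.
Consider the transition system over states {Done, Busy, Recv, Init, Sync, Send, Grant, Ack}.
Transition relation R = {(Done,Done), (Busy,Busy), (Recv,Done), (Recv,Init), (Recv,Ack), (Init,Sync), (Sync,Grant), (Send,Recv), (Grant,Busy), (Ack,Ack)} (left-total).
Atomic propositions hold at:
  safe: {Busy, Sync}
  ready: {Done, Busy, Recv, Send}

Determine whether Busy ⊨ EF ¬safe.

No

Sat(¬safe) = {Done, Recv, Init, Send, Grant, Ack}
EF ¬safe: least fixpoint, start Z0 = {Done, Recv, Init, Send, Grant, Ack}, add states with some successor in Z. Z1 = {Done, Recv, Init, Sync, Send, Grant, Ack}; fixed.
Sat(EF ¬safe) = {Done, Recv, Init, Sync, Send, Grant, Ack}
Busy ∉ Sat(EF ¬safe) = {Done, Recv, Init, Sync, Send, Grant, Ack}, so the formula does not hold at Busy.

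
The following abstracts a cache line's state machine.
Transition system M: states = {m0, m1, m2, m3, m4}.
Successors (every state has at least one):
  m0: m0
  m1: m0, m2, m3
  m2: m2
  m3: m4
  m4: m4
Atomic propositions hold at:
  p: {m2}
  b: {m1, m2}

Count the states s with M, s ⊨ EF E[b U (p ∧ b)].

2

Sat(p ∧ b) = {m2}
E[b U (p ∧ b)]: least fixpoint, start Z0 = Sat((p ∧ b)) = {m2}, add states in Sat(b) with some successor in Z. Z1 = {m1, m2}; fixed.
Sat(E[b U (p ∧ b)]) = {m1, m2}
EF E[b U (p ∧ b)]: least fixpoint, start Z0 = {m1, m2}, add states with some successor in Z. Already a fixed point.
Sat(EF E[b U (p ∧ b)]) = {m1, m2}
|Sat(EF E[b U (p ∧ b)])| = |{m1, m2}| = 2.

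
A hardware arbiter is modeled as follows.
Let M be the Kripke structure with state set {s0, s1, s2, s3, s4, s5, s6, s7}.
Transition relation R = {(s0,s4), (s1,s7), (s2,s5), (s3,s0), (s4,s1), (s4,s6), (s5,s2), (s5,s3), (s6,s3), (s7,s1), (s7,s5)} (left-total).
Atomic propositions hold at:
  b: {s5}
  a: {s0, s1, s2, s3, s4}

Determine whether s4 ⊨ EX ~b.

Sat(~b) = {s0, s1, s2, s3, s4, s6, s7}
Sat(EX ~b) = {s : some successor in {s0, s1, s2, s3, s4, s6, s7}} = {s0, s1, s3, s4, s5, s6, s7}
s4 ∈ Sat(EX ~b) = {s0, s1, s3, s4, s5, s6, s7}, so the formula holds at s4.

Yes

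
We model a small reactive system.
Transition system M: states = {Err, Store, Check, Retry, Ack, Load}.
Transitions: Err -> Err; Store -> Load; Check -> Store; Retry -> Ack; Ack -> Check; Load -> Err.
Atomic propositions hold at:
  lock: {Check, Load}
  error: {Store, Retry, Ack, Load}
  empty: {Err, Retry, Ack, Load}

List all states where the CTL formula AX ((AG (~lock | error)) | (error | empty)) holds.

Sat(~lock) = {Err, Store, Retry, Ack}
Sat(~lock | error) = {Err, Store, Retry, Ack, Load}
AG (~lock | error): greatest fixpoint, start Z0 = {Err, Store, Retry, Ack, Load}, keep only states in Sat with every successor in Z. Z1 = {Err, Store, Retry, Load}; Z2 = {Err, Store, Load}; fixed.
Sat(AG (~lock | error)) = {Err, Store, Load}
Sat(error | empty) = {Err, Store, Retry, Ack, Load}
Sat((AG (~lock | error)) | (error | empty)) = {Err, Store, Retry, Ack, Load}
Sat(AX ((AG (~lock | error)) | (error | empty))) = {s : every successor in {Err, Store, Retry, Ack, Load}} = {Err, Store, Check, Retry, Load}

{Err, Store, Check, Retry, Load}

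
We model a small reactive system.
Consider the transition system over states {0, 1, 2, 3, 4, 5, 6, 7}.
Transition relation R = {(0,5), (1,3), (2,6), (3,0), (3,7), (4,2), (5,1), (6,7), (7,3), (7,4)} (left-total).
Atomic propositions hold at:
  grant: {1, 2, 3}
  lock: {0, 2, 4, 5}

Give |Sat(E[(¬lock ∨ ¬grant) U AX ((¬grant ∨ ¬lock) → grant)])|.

Sat(¬lock) = {1, 3, 6, 7}
Sat(¬grant) = {0, 4, 5, 6, 7}
Sat(¬lock ∨ ¬grant) = {0, 1, 3, 4, 5, 6, 7}
Sat(¬grant ∨ ¬lock) = {0, 1, 3, 4, 5, 6, 7}
Sat((¬grant ∨ ¬lock) → grant) = {1, 2, 3}
Sat(AX ((¬grant ∨ ¬lock) → grant)) = {s : every successor in {1, 2, 3}} = {1, 4, 5}
E[(¬lock ∨ ¬grant) U AX ((¬grant ∨ ¬lock) → grant)]: least fixpoint, start Z0 = Sat(AX ((¬grant ∨ ¬lock) → grant)) = {1, 4, 5}, add states in Sat(¬lock ∨ ¬grant) with some successor in Z. Z1 = {0, 1, 4, 5, 7}; Z2 = {0, 1, 3, 4, 5, 6, 7}; fixed.
Sat(E[(¬lock ∨ ¬grant) U AX ((¬grant ∨ ¬lock) → grant)]) = {0, 1, 3, 4, 5, 6, 7}
|Sat(E[(¬lock ∨ ¬grant) U AX ((¬grant ∨ ¬lock) → grant)])| = |{0, 1, 3, 4, 5, 6, 7}| = 7.

7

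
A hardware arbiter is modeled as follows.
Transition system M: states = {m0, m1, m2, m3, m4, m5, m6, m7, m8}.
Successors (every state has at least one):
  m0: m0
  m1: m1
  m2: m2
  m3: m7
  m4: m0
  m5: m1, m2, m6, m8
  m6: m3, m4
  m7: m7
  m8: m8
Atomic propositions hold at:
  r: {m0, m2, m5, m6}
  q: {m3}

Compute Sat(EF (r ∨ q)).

Sat(r ∨ q) = {m0, m2, m3, m5, m6}
EF (r ∨ q): least fixpoint, start Z0 = {m0, m2, m3, m5, m6}, add states with some successor in Z. Z1 = {m0, m2, m3, m4, m5, m6}; fixed.
Sat(EF (r ∨ q)) = {m0, m2, m3, m4, m5, m6}

{m0, m2, m3, m4, m5, m6}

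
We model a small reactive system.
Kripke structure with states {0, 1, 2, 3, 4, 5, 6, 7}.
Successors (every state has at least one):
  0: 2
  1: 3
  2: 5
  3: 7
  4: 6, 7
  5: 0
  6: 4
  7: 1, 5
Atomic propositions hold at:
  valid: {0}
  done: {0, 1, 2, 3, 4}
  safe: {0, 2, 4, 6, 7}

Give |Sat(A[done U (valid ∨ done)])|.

Sat(valid ∨ done) = {0, 1, 2, 3, 4}
A[done U (valid ∨ done)]: least fixpoint, start Z0 = Sat((valid ∨ done)) = {0, 1, 2, 3, 4}, add states in Sat(done) with every successor in Z. Already a fixed point.
Sat(A[done U (valid ∨ done)]) = {0, 1, 2, 3, 4}
|Sat(A[done U (valid ∨ done)])| = |{0, 1, 2, 3, 4}| = 5.

5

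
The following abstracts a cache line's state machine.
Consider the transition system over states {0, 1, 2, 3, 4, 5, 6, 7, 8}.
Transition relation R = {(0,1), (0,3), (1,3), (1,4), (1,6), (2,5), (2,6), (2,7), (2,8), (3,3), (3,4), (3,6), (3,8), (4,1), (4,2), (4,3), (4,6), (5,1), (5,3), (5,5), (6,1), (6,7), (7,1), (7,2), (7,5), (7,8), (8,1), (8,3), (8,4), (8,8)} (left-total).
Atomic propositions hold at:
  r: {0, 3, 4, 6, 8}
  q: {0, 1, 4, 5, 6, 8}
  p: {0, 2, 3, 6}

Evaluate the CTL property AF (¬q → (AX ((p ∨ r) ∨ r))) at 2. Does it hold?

No

Sat(¬q) = {2, 3, 7}
Sat(p ∨ r) = {0, 2, 3, 4, 6, 8}
Sat((p ∨ r) ∨ r) = {0, 2, 3, 4, 6, 8}
Sat(AX ((p ∨ r) ∨ r)) = {s : every successor in {0, 2, 3, 4, 6, 8}} = {1, 3}
Sat(¬q → (AX ((p ∨ r) ∨ r))) = {0, 1, 3, 4, 5, 6, 8}
AF (¬q → (AX ((p ∨ r) ∨ r))): least fixpoint, start Z0 = {0, 1, 3, 4, 5, 6, 8}, add states with every successor in Z. Already a fixed point.
Sat(AF (¬q → (AX ((p ∨ r) ∨ r)))) = {0, 1, 3, 4, 5, 6, 8}
2 ∉ Sat(AF (¬q → (AX ((p ∨ r) ∨ r)))) = {0, 1, 3, 4, 5, 6, 8}, so the formula does not hold at 2.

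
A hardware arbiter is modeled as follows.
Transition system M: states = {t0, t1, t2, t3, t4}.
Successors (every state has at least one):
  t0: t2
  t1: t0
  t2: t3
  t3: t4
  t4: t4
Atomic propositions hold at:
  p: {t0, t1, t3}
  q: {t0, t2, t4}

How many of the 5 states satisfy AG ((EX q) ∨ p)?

2

Sat(EX q) = {s : some successor in {t0, t2, t4}} = {t0, t1, t3, t4}
Sat((EX q) ∨ p) = {t0, t1, t3, t4}
AG ((EX q) ∨ p): greatest fixpoint, start Z0 = {t0, t1, t3, t4}, keep only states in Sat with every successor in Z. Z1 = {t1, t3, t4}; Z2 = {t3, t4}; fixed.
Sat(AG ((EX q) ∨ p)) = {t3, t4}
|Sat(AG ((EX q) ∨ p))| = |{t3, t4}| = 2.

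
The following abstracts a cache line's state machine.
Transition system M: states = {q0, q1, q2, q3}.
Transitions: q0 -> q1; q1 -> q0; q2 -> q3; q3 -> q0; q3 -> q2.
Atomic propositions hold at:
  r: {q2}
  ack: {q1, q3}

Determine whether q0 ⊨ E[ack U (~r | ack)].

Yes

Sat(~r) = {q0, q1, q3}
Sat(~r | ack) = {q0, q1, q3}
E[ack U (~r | ack)]: least fixpoint, start Z0 = Sat((~r | ack)) = {q0, q1, q3}, add states in Sat(ack) with some successor in Z. Already a fixed point.
Sat(E[ack U (~r | ack)]) = {q0, q1, q3}
q0 ∈ Sat(E[ack U (~r | ack)]) = {q0, q1, q3}, so the formula holds at q0.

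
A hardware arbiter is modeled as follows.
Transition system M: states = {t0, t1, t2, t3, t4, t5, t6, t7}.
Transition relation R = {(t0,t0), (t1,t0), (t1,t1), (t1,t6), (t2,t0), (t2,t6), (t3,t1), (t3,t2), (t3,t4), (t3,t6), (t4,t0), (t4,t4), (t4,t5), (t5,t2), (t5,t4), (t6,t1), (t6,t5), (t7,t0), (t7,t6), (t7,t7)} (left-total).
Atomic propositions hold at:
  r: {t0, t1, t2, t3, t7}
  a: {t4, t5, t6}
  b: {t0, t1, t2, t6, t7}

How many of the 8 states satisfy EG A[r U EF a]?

7

EF a: least fixpoint, start Z0 = {t4, t5, t6}, add states with some successor in Z. Z1 = {t1, t2, t3, t4, t5, t6, t7}; fixed.
Sat(EF a) = {t1, t2, t3, t4, t5, t6, t7}
A[r U EF a]: least fixpoint, start Z0 = Sat(EF a) = {t1, t2, t3, t4, t5, t6, t7}, add states in Sat(r) with every successor in Z. Already a fixed point.
Sat(A[r U EF a]) = {t1, t2, t3, t4, t5, t6, t7}
EG A[r U EF a]: greatest fixpoint, start Z0 = {t1, t2, t3, t4, t5, t6, t7}, keep only states in Sat with some successor in Z. Already a fixed point.
Sat(EG A[r U EF a]) = {t1, t2, t3, t4, t5, t6, t7}
|Sat(EG A[r U EF a])| = |{t1, t2, t3, t4, t5, t6, t7}| = 7.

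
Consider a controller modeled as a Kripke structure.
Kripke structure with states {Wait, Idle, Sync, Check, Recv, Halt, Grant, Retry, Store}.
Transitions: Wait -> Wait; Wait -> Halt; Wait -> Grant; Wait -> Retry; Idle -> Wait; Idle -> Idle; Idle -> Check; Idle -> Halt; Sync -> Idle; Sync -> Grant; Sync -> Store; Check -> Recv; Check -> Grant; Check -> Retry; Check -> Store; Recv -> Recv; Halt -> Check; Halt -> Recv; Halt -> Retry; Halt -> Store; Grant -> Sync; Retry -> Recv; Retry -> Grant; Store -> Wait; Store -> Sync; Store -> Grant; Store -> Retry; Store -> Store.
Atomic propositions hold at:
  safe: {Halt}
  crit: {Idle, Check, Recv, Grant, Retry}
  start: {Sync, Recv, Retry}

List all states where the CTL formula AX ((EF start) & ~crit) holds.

{Grant}

EF start: least fixpoint, start Z0 = {Sync, Recv, Retry}, add states with some successor in Z. Z1 = {Wait, Sync, Check, Recv, Halt, Grant, Retry, Store}; Z2 = {Wait, Idle, Sync, Check, Recv, Halt, Grant, Retry, Store}; fixed.
Sat(EF start) = {Wait, Idle, Sync, Check, Recv, Halt, Grant, Retry, Store}
Sat(~crit) = {Wait, Sync, Halt, Store}
Sat((EF start) & ~crit) = {Wait, Sync, Halt, Store}
Sat(AX ((EF start) & ~crit)) = {s : every successor in {Wait, Sync, Halt, Store}} = {Grant}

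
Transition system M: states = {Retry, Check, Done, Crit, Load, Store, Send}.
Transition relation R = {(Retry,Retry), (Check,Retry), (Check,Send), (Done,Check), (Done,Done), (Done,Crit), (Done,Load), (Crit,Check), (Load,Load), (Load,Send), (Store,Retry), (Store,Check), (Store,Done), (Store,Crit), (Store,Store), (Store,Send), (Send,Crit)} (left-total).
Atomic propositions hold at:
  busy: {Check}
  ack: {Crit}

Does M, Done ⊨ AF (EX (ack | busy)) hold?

Yes

Sat(ack | busy) = {Check, Crit}
Sat(EX (ack | busy)) = {s : some successor in {Check, Crit}} = {Done, Crit, Store, Send}
AF (EX (ack | busy)): least fixpoint, start Z0 = {Done, Crit, Store, Send}, add states with every successor in Z. Already a fixed point.
Sat(AF (EX (ack | busy))) = {Done, Crit, Store, Send}
Done ∈ Sat(AF (EX (ack | busy))) = {Done, Crit, Store, Send}, so the formula holds at Done.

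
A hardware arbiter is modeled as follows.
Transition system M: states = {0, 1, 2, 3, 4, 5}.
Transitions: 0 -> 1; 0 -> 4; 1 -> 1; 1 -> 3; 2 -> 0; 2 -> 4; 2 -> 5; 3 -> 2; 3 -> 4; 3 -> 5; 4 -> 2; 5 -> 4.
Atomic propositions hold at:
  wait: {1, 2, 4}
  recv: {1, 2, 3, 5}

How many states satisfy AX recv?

2

Sat(AX recv) = {s : every successor in {1, 2, 3, 5}} = {1, 4}
|Sat(AX recv)| = |{1, 4}| = 2.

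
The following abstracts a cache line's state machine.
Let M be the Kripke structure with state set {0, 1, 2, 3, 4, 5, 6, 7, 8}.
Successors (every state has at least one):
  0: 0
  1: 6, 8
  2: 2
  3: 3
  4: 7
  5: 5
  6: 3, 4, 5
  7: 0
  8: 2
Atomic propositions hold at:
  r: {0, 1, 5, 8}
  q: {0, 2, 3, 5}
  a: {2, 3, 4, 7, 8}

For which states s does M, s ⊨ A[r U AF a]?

{2, 3, 4, 7, 8}

AF a: least fixpoint, start Z0 = {2, 3, 4, 7, 8}, add states with every successor in Z. Already a fixed point.
Sat(AF a) = {2, 3, 4, 7, 8}
A[r U AF a]: least fixpoint, start Z0 = Sat(AF a) = {2, 3, 4, 7, 8}, add states in Sat(r) with every successor in Z. Already a fixed point.
Sat(A[r U AF a]) = {2, 3, 4, 7, 8}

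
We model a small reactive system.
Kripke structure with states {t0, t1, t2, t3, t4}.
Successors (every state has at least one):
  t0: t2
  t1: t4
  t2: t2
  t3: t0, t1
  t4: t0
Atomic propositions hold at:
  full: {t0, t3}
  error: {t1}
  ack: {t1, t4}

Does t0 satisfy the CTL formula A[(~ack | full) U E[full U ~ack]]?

Sat(~ack) = {t0, t2, t3}
Sat(~ack | full) = {t0, t2, t3}
E[full U ~ack]: least fixpoint, start Z0 = Sat(~ack) = {t0, t2, t3}, add states in Sat(full) with some successor in Z. Already a fixed point.
Sat(E[full U ~ack]) = {t0, t2, t3}
A[(~ack | full) U E[full U ~ack]]: least fixpoint, start Z0 = Sat(E[full U ~ack]) = {t0, t2, t3}, add states in Sat(~ack | full) with every successor in Z. Already a fixed point.
Sat(A[(~ack | full) U E[full U ~ack]]) = {t0, t2, t3}
t0 ∈ Sat(A[(~ack | full) U E[full U ~ack]]) = {t0, t2, t3}, so the formula holds at t0.

Yes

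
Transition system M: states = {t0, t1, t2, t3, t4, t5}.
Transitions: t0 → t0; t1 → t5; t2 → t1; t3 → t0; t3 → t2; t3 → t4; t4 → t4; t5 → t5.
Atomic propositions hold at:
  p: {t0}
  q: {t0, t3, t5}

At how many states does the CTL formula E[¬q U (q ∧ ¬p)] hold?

4

Sat(¬q) = {t1, t2, t4}
Sat(¬p) = {t1, t2, t3, t4, t5}
Sat(q ∧ ¬p) = {t3, t5}
E[¬q U (q ∧ ¬p)]: least fixpoint, start Z0 = Sat((q ∧ ¬p)) = {t3, t5}, add states in Sat(¬q) with some successor in Z. Z1 = {t1, t3, t5}; Z2 = {t1, t2, t3, t5}; fixed.
Sat(E[¬q U (q ∧ ¬p)]) = {t1, t2, t3, t5}
|Sat(E[¬q U (q ∧ ¬p)])| = |{t1, t2, t3, t5}| = 4.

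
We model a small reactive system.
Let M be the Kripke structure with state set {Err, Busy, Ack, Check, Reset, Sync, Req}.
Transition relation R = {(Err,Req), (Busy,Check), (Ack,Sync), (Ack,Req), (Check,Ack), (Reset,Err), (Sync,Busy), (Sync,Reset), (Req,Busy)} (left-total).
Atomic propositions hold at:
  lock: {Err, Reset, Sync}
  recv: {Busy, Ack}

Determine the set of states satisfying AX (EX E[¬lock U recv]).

{Err, Busy, Ack, Check, Reset, Req}

Sat(¬lock) = {Busy, Ack, Check, Req}
E[¬lock U recv]: least fixpoint, start Z0 = Sat(recv) = {Busy, Ack}, add states in Sat(¬lock) with some successor in Z. Z1 = {Busy, Ack, Check, Req}; fixed.
Sat(E[¬lock U recv]) = {Busy, Ack, Check, Req}
Sat(EX E[¬lock U recv]) = {s : some successor in {Busy, Ack, Check, Req}} = {Err, Busy, Ack, Check, Sync, Req}
Sat(AX (EX E[¬lock U recv])) = {s : every successor in {Err, Busy, Ack, Check, Sync, Req}} = {Err, Busy, Ack, Check, Reset, Req}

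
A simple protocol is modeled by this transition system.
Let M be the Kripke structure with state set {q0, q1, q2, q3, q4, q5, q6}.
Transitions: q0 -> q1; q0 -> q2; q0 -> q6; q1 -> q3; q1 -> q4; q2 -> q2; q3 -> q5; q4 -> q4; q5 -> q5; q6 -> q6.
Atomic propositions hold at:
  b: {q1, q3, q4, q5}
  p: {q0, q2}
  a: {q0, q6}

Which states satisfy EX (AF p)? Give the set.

AF p: least fixpoint, start Z0 = {q0, q2}, add states with every successor in Z. Already a fixed point.
Sat(AF p) = {q0, q2}
Sat(EX (AF p)) = {s : some successor in {q0, q2}} = {q0, q2}

{q0, q2}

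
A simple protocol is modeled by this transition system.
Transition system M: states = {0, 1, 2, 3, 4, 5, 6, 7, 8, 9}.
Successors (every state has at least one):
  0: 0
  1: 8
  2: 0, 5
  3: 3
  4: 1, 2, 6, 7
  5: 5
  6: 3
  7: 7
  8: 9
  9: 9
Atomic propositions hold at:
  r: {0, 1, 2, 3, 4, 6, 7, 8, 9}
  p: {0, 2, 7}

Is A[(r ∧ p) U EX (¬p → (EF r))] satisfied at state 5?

No

Sat(r ∧ p) = {0, 2, 7}
Sat(¬p) = {1, 3, 4, 5, 6, 8, 9}
EF r: least fixpoint, start Z0 = {0, 1, 2, 3, 4, 6, 7, 8, 9}, add states with some successor in Z. Already a fixed point.
Sat(EF r) = {0, 1, 2, 3, 4, 6, 7, 8, 9}
Sat(¬p → (EF r)) = {0, 1, 2, 3, 4, 6, 7, 8, 9}
Sat(EX (¬p → (EF r))) = {s : some successor in {0, 1, 2, 3, 4, 6, 7, 8, 9}} = {0, 1, 2, 3, 4, 6, 7, 8, 9}
A[(r ∧ p) U EX (¬p → (EF r))]: least fixpoint, start Z0 = Sat(EX (¬p → (EF r))) = {0, 1, 2, 3, 4, 6, 7, 8, 9}, add states in Sat(r ∧ p) with every successor in Z. Already a fixed point.
Sat(A[(r ∧ p) U EX (¬p → (EF r))]) = {0, 1, 2, 3, 4, 6, 7, 8, 9}
5 ∉ Sat(A[(r ∧ p) U EX (¬p → (EF r))]) = {0, 1, 2, 3, 4, 6, 7, 8, 9}, so the formula does not hold at 5.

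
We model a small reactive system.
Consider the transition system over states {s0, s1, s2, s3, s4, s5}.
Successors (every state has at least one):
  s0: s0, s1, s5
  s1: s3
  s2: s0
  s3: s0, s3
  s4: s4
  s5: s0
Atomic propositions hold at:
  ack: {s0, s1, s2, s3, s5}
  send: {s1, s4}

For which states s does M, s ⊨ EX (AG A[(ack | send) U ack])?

Sat(ack | send) = {s0, s1, s2, s3, s4, s5}
A[(ack | send) U ack]: least fixpoint, start Z0 = Sat(ack) = {s0, s1, s2, s3, s5}, add states in Sat(ack | send) with every successor in Z. Already a fixed point.
Sat(A[(ack | send) U ack]) = {s0, s1, s2, s3, s5}
AG A[(ack | send) U ack]: greatest fixpoint, start Z0 = {s0, s1, s2, s3, s5}, keep only states in Sat with every successor in Z. Already a fixed point.
Sat(AG A[(ack | send) U ack]) = {s0, s1, s2, s3, s5}
Sat(EX (AG A[(ack | send) U ack])) = {s : some successor in {s0, s1, s2, s3, s5}} = {s0, s1, s2, s3, s5}

{s0, s1, s2, s3, s5}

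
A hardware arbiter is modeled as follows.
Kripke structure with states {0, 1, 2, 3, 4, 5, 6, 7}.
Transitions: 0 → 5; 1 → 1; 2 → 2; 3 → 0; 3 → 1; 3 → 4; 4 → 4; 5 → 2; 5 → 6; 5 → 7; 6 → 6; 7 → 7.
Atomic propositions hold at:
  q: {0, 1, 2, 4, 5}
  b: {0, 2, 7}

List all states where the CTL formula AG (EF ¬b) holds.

Sat(¬b) = {1, 3, 4, 5, 6}
EF ¬b: least fixpoint, start Z0 = {1, 3, 4, 5, 6}, add states with some successor in Z. Z1 = {0, 1, 3, 4, 5, 6}; fixed.
Sat(EF ¬b) = {0, 1, 3, 4, 5, 6}
AG (EF ¬b): greatest fixpoint, start Z0 = {0, 1, 3, 4, 5, 6}, keep only states in Sat with every successor in Z. Z1 = {0, 1, 3, 4, 6}; Z2 = {1, 3, 4, 6}; Z3 = {1, 4, 6}; fixed.
Sat(AG (EF ¬b)) = {1, 4, 6}

{1, 4, 6}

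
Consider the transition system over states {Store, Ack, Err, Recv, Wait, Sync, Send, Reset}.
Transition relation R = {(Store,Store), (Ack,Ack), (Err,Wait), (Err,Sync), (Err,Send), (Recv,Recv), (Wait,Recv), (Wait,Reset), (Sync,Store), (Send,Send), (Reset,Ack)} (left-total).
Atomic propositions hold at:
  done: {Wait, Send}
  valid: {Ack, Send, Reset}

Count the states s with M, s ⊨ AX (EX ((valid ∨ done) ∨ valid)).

3

Sat(valid ∨ done) = {Ack, Wait, Send, Reset}
Sat((valid ∨ done) ∨ valid) = {Ack, Wait, Send, Reset}
Sat(EX ((valid ∨ done) ∨ valid)) = {s : some successor in {Ack, Wait, Send, Reset}} = {Ack, Err, Wait, Send, Reset}
Sat(AX (EX ((valid ∨ done) ∨ valid))) = {s : every successor in {Ack, Err, Wait, Send, Reset}} = {Ack, Send, Reset}
|Sat(AX (EX ((valid ∨ done) ∨ valid)))| = |{Ack, Send, Reset}| = 3.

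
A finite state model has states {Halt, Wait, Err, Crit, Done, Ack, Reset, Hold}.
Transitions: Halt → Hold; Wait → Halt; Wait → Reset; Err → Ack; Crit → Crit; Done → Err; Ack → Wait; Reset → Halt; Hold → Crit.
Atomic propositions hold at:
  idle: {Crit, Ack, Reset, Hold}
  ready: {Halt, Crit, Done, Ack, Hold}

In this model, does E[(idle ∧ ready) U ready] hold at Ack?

Yes

Sat(idle ∧ ready) = {Crit, Ack, Hold}
E[(idle ∧ ready) U ready]: least fixpoint, start Z0 = Sat(ready) = {Halt, Crit, Done, Ack, Hold}, add states in Sat(idle ∧ ready) with some successor in Z. Already a fixed point.
Sat(E[(idle ∧ ready) U ready]) = {Halt, Crit, Done, Ack, Hold}
Ack ∈ Sat(E[(idle ∧ ready) U ready]) = {Halt, Crit, Done, Ack, Hold}, so the formula holds at Ack.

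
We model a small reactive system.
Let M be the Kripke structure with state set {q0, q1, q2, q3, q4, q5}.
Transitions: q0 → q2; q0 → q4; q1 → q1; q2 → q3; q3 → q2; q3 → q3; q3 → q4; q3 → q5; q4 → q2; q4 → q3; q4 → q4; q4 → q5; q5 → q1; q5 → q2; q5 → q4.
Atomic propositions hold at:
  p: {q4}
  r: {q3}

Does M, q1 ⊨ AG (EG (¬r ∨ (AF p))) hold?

Sat(¬r) = {q0, q1, q2, q4, q5}
AF p: least fixpoint, start Z0 = {q4}, add states with every successor in Z. Already a fixed point.
Sat(AF p) = {q4}
Sat(¬r ∨ (AF p)) = {q0, q1, q2, q4, q5}
EG (¬r ∨ (AF p)): greatest fixpoint, start Z0 = {q0, q1, q2, q4, q5}, keep only states in Sat with some successor in Z. Z1 = {q0, q1, q4, q5}; fixed.
Sat(EG (¬r ∨ (AF p))) = {q0, q1, q4, q5}
AG (EG (¬r ∨ (AF p))): greatest fixpoint, start Z0 = {q0, q1, q4, q5}, keep only states in Sat with every successor in Z. Z1 = {q1}; fixed.
Sat(AG (EG (¬r ∨ (AF p)))) = {q1}
q1 ∈ Sat(AG (EG (¬r ∨ (AF p)))) = {q1}, so the formula holds at q1.

Yes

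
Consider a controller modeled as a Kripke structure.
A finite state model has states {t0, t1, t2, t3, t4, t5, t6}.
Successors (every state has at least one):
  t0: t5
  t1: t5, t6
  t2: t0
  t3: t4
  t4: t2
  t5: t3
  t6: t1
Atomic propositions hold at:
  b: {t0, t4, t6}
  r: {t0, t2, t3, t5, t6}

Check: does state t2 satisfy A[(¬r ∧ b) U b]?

No

Sat(¬r) = {t1, t4}
Sat(¬r ∧ b) = {t4}
A[(¬r ∧ b) U b]: least fixpoint, start Z0 = Sat(b) = {t0, t4, t6}, add states in Sat(¬r ∧ b) with every successor in Z. Already a fixed point.
Sat(A[(¬r ∧ b) U b]) = {t0, t4, t6}
t2 ∉ Sat(A[(¬r ∧ b) U b]) = {t0, t4, t6}, so the formula does not hold at t2.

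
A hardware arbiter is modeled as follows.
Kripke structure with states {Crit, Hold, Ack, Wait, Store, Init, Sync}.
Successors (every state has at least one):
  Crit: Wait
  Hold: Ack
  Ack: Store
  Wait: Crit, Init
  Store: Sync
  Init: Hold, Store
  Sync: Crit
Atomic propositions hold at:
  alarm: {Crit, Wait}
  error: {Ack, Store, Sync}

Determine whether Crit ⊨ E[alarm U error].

No

E[alarm U error]: least fixpoint, start Z0 = Sat(error) = {Ack, Store, Sync}, add states in Sat(alarm) with some successor in Z. Already a fixed point.
Sat(E[alarm U error]) = {Ack, Store, Sync}
Crit ∉ Sat(E[alarm U error]) = {Ack, Store, Sync}, so the formula does not hold at Crit.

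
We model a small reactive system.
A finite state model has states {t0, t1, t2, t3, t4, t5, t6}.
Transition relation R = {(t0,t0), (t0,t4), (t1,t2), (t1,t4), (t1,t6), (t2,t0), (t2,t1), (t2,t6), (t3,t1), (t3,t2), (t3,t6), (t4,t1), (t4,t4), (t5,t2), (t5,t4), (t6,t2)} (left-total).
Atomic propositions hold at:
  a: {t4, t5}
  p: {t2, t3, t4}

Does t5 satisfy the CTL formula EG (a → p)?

Sat(a → p) = {t0, t1, t2, t3, t4, t6}
EG (a → p): greatest fixpoint, start Z0 = {t0, t1, t2, t3, t4, t6}, keep only states in Sat with some successor in Z. Already a fixed point.
Sat(EG (a → p)) = {t0, t1, t2, t3, t4, t6}
t5 ∉ Sat(EG (a → p)) = {t0, t1, t2, t3, t4, t6}, so the formula does not hold at t5.

No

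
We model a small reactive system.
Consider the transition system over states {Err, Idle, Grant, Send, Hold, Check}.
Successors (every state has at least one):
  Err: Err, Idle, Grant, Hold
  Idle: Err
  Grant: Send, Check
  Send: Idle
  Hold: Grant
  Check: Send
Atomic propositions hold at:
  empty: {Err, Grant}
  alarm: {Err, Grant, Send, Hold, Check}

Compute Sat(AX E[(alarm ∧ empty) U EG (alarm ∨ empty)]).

{Idle}

Sat(alarm ∧ empty) = {Err, Grant}
Sat(alarm ∨ empty) = {Err, Grant, Send, Hold, Check}
EG (alarm ∨ empty): greatest fixpoint, start Z0 = {Err, Grant, Send, Hold, Check}, keep only states in Sat with some successor in Z. Z1 = {Err, Grant, Hold, Check}; Z2 = {Err, Grant, Hold}; Z3 = {Err, Hold}; Z4 = {Err}; fixed.
Sat(EG (alarm ∨ empty)) = {Err}
E[(alarm ∧ empty) U EG (alarm ∨ empty)]: least fixpoint, start Z0 = Sat(EG (alarm ∨ empty)) = {Err}, add states in Sat(alarm ∧ empty) with some successor in Z. Already a fixed point.
Sat(E[(alarm ∧ empty) U EG (alarm ∨ empty)]) = {Err}
Sat(AX E[(alarm ∧ empty) U EG (alarm ∨ empty)]) = {s : every successor in {Err}} = {Idle}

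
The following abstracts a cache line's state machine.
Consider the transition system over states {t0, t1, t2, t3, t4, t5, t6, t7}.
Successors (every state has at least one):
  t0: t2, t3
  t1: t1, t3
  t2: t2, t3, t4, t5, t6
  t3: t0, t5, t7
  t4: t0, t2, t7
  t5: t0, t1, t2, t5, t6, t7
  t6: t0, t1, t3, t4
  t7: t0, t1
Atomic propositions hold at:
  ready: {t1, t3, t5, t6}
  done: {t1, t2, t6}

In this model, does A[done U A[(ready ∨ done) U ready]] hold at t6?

Yes

Sat(ready ∨ done) = {t1, t2, t3, t5, t6}
A[(ready ∨ done) U ready]: least fixpoint, start Z0 = Sat(ready) = {t1, t3, t5, t6}, add states in Sat(ready ∨ done) with every successor in Z. Already a fixed point.
Sat(A[(ready ∨ done) U ready]) = {t1, t3, t5, t6}
A[done U A[(ready ∨ done) U ready]]: least fixpoint, start Z0 = Sat(A[(ready ∨ done) U ready]) = {t1, t3, t5, t6}, add states in Sat(done) with every successor in Z. Already a fixed point.
Sat(A[done U A[(ready ∨ done) U ready]]) = {t1, t3, t5, t6}
t6 ∈ Sat(A[done U A[(ready ∨ done) U ready]]) = {t1, t3, t5, t6}, so the formula holds at t6.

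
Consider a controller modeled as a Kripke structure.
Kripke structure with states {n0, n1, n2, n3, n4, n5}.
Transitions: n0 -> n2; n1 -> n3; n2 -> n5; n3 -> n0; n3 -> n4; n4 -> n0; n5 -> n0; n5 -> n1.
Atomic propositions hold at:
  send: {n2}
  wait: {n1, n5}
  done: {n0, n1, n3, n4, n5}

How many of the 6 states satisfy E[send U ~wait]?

Sat(~wait) = {n0, n2, n3, n4}
E[send U ~wait]: least fixpoint, start Z0 = Sat(~wait) = {n0, n2, n3, n4}, add states in Sat(send) with some successor in Z. Already a fixed point.
Sat(E[send U ~wait]) = {n0, n2, n3, n4}
|Sat(E[send U ~wait])| = |{n0, n2, n3, n4}| = 4.

4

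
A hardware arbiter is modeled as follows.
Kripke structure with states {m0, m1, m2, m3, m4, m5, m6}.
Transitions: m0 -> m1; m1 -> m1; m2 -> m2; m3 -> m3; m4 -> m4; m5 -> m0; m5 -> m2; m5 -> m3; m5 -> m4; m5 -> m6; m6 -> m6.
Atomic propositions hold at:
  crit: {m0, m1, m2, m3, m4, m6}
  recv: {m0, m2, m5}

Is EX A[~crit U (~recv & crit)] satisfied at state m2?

Sat(~crit) = {m5}
Sat(~recv) = {m1, m3, m4, m6}
Sat(~recv & crit) = {m1, m3, m4, m6}
A[~crit U (~recv & crit)]: least fixpoint, start Z0 = Sat((~recv & crit)) = {m1, m3, m4, m6}, add states in Sat(~crit) with every successor in Z. Already a fixed point.
Sat(A[~crit U (~recv & crit)]) = {m1, m3, m4, m6}
Sat(EX A[~crit U (~recv & crit)]) = {s : some successor in {m1, m3, m4, m6}} = {m0, m1, m3, m4, m5, m6}
m2 ∉ Sat(EX A[~crit U (~recv & crit)]) = {m0, m1, m3, m4, m5, m6}, so the formula does not hold at m2.

No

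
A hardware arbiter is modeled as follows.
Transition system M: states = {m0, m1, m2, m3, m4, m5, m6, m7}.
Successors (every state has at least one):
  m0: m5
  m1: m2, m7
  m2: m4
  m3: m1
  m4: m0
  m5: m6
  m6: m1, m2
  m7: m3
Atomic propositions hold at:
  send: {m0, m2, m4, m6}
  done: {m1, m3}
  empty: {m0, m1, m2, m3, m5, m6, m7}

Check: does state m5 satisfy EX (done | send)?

Sat(done | send) = {m0, m1, m2, m3, m4, m6}
Sat(EX (done | send)) = {s : some successor in {m0, m1, m2, m3, m4, m6}} = {m1, m2, m3, m4, m5, m6, m7}
m5 ∈ Sat(EX (done | send)) = {m1, m2, m3, m4, m5, m6, m7}, so the formula holds at m5.

Yes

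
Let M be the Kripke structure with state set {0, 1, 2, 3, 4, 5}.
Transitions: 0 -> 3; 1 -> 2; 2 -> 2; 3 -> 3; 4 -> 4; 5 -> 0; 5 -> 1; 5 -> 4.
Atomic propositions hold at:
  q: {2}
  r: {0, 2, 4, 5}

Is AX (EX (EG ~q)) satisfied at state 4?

Yes

Sat(~q) = {0, 1, 3, 4, 5}
EG ~q: greatest fixpoint, start Z0 = {0, 1, 3, 4, 5}, keep only states in Sat with some successor in Z. Z1 = {0, 3, 4, 5}; fixed.
Sat(EG ~q) = {0, 3, 4, 5}
Sat(EX (EG ~q)) = {s : some successor in {0, 3, 4, 5}} = {0, 3, 4, 5}
Sat(AX (EX (EG ~q))) = {s : every successor in {0, 3, 4, 5}} = {0, 3, 4}
4 ∈ Sat(AX (EX (EG ~q))) = {0, 3, 4}, so the formula holds at 4.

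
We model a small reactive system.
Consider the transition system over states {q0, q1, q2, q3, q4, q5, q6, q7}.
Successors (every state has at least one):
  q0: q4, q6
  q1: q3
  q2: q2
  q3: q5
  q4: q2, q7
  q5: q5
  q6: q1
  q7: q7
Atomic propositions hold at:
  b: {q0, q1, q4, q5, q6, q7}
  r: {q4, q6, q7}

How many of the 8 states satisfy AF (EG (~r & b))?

4

Sat(~r) = {q0, q1, q2, q3, q5}
Sat(~r & b) = {q0, q1, q5}
EG (~r & b): greatest fixpoint, start Z0 = {q0, q1, q5}, keep only states in Sat with some successor in Z. Z1 = {q5}; fixed.
Sat(EG (~r & b)) = {q5}
AF (EG (~r & b)): least fixpoint, start Z0 = {q5}, add states with every successor in Z. Z1 = {q3, q5}; Z2 = {q1, q3, q5}; Z3 = {q1, q3, q5, q6}; fixed.
Sat(AF (EG (~r & b))) = {q1, q3, q5, q6}
|Sat(AF (EG (~r & b)))| = |{q1, q3, q5, q6}| = 4.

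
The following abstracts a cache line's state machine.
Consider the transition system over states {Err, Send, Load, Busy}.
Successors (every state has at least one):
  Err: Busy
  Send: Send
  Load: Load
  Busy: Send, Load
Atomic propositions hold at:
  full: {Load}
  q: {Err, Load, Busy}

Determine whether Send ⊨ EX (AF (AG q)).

No

AG q: greatest fixpoint, start Z0 = {Err, Load, Busy}, keep only states in Sat with every successor in Z. Z1 = {Err, Load}; Z2 = {Load}; fixed.
Sat(AG q) = {Load}
AF (AG q): least fixpoint, start Z0 = {Load}, add states with every successor in Z. Already a fixed point.
Sat(AF (AG q)) = {Load}
Sat(EX (AF (AG q))) = {s : some successor in {Load}} = {Load, Busy}
Send ∉ Sat(EX (AF (AG q))) = {Load, Busy}, so the formula does not hold at Send.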